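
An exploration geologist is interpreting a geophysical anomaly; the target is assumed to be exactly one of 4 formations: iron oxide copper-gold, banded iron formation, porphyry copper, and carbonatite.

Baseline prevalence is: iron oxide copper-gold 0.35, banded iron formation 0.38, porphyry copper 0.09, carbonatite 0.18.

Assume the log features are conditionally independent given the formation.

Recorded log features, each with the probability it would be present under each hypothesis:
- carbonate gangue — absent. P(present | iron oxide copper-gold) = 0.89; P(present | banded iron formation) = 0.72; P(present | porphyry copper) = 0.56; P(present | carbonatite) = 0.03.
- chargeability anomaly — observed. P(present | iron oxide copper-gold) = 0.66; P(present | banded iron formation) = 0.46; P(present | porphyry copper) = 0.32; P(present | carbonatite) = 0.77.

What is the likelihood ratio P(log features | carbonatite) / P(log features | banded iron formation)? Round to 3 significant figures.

The Bayes factor is the ratio of the joint likelihoods of the log feature pattern under the two hypotheses (using 1 − P(present | H) for each absent log feature).
  carbonatite: (1 − 0.03) × 0.77 = 0.7469
  banded iron formation: (1 − 0.72) × 0.46 = 0.1288
Bayes factor = 0.7469 / 0.1288 ≈ 5.80

5.80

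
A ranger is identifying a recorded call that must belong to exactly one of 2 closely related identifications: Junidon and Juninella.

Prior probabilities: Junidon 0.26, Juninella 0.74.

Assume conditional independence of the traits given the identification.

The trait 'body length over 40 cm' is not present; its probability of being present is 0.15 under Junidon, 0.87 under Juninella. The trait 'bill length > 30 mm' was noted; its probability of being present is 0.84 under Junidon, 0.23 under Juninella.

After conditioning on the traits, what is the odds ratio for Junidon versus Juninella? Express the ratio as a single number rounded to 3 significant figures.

Unnormalized posterior weight (prior times the trait likelihoods) for each of the two hypotheses (using 1 − P(present | H) for each absent trait):
  Junidon: 0.26 × (1 − 0.15) × 0.84 = 0.18564
  Juninella: 0.74 × (1 − 0.87) × 0.23 = 0.022126
Posterior odds = 0.18564 / 0.022126 ≈ 8.39.

8.39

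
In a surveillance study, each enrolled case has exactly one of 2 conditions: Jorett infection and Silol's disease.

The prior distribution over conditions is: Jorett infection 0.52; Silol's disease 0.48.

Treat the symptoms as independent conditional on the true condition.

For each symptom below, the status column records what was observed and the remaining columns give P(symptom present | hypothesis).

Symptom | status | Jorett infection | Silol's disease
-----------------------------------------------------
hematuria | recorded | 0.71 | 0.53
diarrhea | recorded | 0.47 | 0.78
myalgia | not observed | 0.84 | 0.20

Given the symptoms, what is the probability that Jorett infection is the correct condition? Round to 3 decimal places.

By Bayes' rule with conditional independence, the unnormalized weight for each hypothesis is prior × ∏ likelihoods (using 1 − P(present | H) for each absent symptom):
  Jorett infection: 0.52 × 0.71 × 0.47 × (1 − 0.84) = 0.027764
  Silol's disease: 0.48 × 0.53 × 0.78 × (1 − 0.20) = 0.15875
Normalizing constant Z = 0.027764 + 0.15875 = 0.18651.
P(Jorett infection | evidence) = 0.027764 / 0.18651 ≈ 0.149.

0.149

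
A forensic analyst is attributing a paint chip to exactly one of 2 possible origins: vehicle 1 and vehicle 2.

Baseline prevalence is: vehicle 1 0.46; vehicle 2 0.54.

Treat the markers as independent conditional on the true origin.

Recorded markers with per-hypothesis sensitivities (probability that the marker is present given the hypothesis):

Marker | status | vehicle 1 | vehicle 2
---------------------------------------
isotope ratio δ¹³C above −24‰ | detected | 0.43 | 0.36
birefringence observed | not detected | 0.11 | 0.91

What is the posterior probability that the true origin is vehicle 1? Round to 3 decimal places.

0.910

Multiply each prior by the joint likelihood of the marker pattern (using 1 − P(present | H) for each absent marker):
  vehicle 1: 0.46 × 0.43 × (1 − 0.11) = 0.17604
  vehicle 2: 0.54 × 0.36 × (1 − 0.91) = 0.017496
Marginal likelihood of the evidence = 0.19354.
P(vehicle 1 | evidence) = 0.17604 / 0.19354 ≈ 0.910.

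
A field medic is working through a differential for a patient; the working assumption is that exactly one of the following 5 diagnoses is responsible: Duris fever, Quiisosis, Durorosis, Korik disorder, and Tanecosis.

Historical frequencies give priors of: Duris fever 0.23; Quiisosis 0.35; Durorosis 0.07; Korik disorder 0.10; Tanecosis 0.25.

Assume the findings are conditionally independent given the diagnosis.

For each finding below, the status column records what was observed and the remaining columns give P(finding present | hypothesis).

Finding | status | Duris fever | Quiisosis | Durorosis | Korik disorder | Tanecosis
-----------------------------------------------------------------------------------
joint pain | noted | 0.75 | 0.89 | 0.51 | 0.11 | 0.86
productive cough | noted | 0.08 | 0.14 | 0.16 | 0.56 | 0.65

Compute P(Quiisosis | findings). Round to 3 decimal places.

0.209

By Bayes' rule with conditional independence, the unnormalized weight for each hypothesis is prior × ∏ likelihoods:
  Duris fever: 0.23 × 0.75 × 0.08 = 0.0138
  Quiisosis: 0.35 × 0.89 × 0.14 = 0.04361
  Durorosis: 0.07 × 0.51 × 0.16 = 0.005712
  Korik disorder: 0.10 × 0.11 × 0.56 = 0.00616
  Tanecosis: 0.25 × 0.86 × 0.65 = 0.13975
The unnormalized weights sum to 0.20903.
P(Quiisosis | evidence) = 0.04361 / 0.20903 ≈ 0.209.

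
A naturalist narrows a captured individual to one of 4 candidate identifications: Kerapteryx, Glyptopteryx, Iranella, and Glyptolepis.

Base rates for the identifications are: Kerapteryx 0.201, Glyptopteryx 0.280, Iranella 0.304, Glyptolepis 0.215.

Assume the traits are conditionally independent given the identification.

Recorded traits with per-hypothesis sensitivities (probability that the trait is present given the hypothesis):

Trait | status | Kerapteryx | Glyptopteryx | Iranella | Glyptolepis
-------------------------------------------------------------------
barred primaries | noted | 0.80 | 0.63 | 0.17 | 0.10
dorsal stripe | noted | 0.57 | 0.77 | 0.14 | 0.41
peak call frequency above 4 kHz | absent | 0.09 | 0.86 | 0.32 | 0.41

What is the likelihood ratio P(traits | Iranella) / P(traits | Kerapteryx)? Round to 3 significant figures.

The Bayes factor is the ratio of the joint likelihoods of the trait pattern under the two hypotheses (using 1 − P(present | H) for each absent trait).
  Iranella: 0.17 × 0.14 × (1 − 0.32) = 0.016184
  Kerapteryx: 0.80 × 0.57 × (1 − 0.09) = 0.41496
Bayes factor = 0.016184 / 0.41496 ≈ 0.0390

0.0390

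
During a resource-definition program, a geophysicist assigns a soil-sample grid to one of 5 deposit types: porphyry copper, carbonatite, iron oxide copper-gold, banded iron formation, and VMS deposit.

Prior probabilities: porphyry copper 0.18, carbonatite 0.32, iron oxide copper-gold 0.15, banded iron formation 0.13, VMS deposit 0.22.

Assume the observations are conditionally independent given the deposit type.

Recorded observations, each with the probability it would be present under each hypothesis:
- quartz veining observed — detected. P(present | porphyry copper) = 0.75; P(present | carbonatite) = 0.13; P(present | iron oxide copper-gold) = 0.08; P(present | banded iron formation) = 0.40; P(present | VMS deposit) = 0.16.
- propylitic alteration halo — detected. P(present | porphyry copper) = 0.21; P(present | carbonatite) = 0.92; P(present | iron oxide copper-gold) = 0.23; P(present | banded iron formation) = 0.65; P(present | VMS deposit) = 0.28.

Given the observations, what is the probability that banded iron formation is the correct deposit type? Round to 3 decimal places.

Multiply each prior by the joint likelihood of the evidence pattern:
  porphyry copper: 0.18 × 0.75 × 0.21 = 0.02835
  carbonatite: 0.32 × 0.13 × 0.92 = 0.038272
  iron oxide copper-gold: 0.15 × 0.08 × 0.23 = 0.00276
  banded iron formation: 0.13 × 0.40 × 0.65 = 0.0338
  VMS deposit: 0.22 × 0.16 × 0.28 = 0.009856
The unnormalized weights sum to 0.11304.
P(banded iron formation | evidence) = 0.0338 / 0.11304 ≈ 0.299.

0.299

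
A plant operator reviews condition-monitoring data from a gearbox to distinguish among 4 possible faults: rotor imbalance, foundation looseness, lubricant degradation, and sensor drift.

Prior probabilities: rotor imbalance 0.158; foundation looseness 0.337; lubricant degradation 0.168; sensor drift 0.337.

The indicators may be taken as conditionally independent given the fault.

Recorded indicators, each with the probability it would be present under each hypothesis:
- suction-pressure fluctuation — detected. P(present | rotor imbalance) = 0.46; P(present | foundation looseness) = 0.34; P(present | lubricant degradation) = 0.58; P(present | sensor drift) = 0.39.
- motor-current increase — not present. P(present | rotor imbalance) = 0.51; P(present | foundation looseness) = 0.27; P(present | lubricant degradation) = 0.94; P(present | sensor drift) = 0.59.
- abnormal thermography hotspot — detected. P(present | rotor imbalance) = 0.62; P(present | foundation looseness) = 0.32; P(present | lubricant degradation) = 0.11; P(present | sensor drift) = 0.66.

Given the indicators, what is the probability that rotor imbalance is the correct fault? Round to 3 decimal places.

0.260

Multiply each prior by the joint likelihood of the indicator pattern (using 1 − P(present | H) for each absent indicator):
  rotor imbalance: 0.158 × 0.46 × (1 − 0.51) × 0.62 = 0.02208
  foundation looseness: 0.337 × 0.34 × (1 − 0.27) × 0.32 = 0.026766
  lubricant degradation: 0.168 × 0.58 × (1 − 0.94) × 0.11 = 0.0006431
  sensor drift: 0.337 × 0.39 × (1 − 0.59) × 0.66 = 0.035565
The unnormalized weights sum to 0.085054.
P(rotor imbalance | evidence) = 0.02208 / 0.085054 ≈ 0.260.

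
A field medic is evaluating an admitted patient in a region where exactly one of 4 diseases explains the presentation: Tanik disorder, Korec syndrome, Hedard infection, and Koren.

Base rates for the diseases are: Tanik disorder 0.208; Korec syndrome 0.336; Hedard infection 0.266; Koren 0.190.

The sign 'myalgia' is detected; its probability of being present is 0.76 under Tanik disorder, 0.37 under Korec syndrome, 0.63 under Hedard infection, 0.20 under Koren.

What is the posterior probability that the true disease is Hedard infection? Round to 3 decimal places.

0.343

Multiply each prior by the likelihood of the sign:
  Tanik disorder: 0.208 × 0.76 = 0.15808
  Korec syndrome: 0.336 × 0.37 = 0.12432
  Hedard infection: 0.266 × 0.63 = 0.16758
  Koren: 0.190 × 0.20 = 0.038
Marginal likelihood of the evidence = 0.48798.
P(Hedard infection | evidence) = 0.16758 / 0.48798 ≈ 0.343.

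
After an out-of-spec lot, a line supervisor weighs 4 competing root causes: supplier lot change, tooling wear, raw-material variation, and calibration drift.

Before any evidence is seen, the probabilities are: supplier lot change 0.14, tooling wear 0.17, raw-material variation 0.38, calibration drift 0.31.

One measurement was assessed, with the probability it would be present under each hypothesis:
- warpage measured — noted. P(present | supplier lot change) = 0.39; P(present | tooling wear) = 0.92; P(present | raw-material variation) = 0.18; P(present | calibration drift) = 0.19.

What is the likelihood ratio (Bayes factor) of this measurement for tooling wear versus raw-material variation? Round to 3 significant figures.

5.11

The Bayes factor is the ratio of the two likelihoods.
  tooling wear: 0.92
  raw-material variation: 0.18
Bayes factor = 0.92 / 0.18 ≈ 5.11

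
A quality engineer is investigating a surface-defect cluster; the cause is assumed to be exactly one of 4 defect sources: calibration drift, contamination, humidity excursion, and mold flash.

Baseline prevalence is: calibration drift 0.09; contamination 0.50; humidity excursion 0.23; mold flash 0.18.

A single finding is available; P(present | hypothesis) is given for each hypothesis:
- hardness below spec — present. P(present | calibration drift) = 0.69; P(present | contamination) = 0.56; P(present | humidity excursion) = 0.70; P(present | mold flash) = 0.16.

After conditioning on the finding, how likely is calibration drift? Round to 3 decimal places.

Multiply each prior by the likelihood of the finding:
  calibration drift: 0.09 × 0.69 = 0.0621
  contamination: 0.50 × 0.56 = 0.28
  humidity excursion: 0.23 × 0.70 = 0.161
  mold flash: 0.18 × 0.16 = 0.0288
Marginal likelihood of the evidence = 0.5319.
P(calibration drift | evidence) = 0.0621 / 0.5319 ≈ 0.117.

0.117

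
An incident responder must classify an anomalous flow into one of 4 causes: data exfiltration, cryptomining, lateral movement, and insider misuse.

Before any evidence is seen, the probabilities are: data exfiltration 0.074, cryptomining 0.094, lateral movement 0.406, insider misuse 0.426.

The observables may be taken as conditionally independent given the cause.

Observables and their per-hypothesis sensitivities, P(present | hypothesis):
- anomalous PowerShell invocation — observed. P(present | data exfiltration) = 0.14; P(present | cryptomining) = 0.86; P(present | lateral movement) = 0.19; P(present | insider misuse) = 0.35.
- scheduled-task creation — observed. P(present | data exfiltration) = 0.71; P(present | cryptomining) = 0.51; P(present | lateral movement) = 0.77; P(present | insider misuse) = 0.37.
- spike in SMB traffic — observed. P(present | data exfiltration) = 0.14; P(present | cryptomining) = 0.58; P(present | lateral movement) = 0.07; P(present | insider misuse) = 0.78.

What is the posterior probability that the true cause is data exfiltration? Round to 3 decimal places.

For each hypothesis, the unnormalized posterior weight is prior × product of the observable likelihoods:
  data exfiltration: 0.074 × 0.14 × 0.71 × 0.14 = 0.0010298
  cryptomining: 0.094 × 0.86 × 0.51 × 0.58 = 0.023912
  lateral movement: 0.406 × 0.19 × 0.77 × 0.07 = 0.0041578
  insider misuse: 0.426 × 0.35 × 0.37 × 0.78 = 0.04303
Normalizing constant Z = 0.0010298 + 0.023912 + 0.0041578 + 0.04303 = 0.07213.
P(data exfiltration | evidence) = 0.0010298 / 0.07213 ≈ 0.014.

0.014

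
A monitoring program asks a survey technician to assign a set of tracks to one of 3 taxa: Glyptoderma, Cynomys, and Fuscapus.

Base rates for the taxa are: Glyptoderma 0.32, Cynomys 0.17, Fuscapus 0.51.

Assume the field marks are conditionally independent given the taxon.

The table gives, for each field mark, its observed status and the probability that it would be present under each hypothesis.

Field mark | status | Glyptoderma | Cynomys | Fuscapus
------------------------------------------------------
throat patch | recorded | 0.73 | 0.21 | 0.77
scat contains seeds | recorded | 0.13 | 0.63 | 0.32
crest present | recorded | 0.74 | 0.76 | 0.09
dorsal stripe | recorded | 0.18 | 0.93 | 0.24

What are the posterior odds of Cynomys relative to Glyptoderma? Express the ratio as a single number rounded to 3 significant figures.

3.93

The normalizing constant cancels in an odds ratio, so compute prior × likelihood for the two hypotheses only:
  Cynomys: 0.17 × 0.21 × 0.63 × 0.76 × 0.93 = 0.015897
  Glyptoderma: 0.32 × 0.73 × 0.13 × 0.74 × 0.18 = 0.004045
Posterior odds = 0.015897 / 0.004045 ≈ 3.93.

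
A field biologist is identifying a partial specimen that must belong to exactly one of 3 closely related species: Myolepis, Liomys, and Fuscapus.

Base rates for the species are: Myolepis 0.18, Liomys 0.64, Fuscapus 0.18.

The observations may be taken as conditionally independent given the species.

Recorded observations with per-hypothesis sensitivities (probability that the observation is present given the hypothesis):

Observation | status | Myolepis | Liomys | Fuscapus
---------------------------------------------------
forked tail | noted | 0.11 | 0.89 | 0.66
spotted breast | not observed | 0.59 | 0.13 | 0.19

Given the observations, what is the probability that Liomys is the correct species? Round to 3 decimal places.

For each hypothesis, the unnormalized posterior weight is prior × product of the observation likelihoods (using 1 − P(present | H) for each absent observation):
  Myolepis: 0.18 × 0.11 × (1 − 0.59) = 0.008118
  Liomys: 0.64 × 0.89 × (1 − 0.13) = 0.49555
  Fuscapus: 0.18 × 0.66 × (1 − 0.19) = 0.096228
The unnormalized weights sum to 0.5999.
P(Liomys | evidence) = 0.49555 / 0.5999 ≈ 0.826.

0.826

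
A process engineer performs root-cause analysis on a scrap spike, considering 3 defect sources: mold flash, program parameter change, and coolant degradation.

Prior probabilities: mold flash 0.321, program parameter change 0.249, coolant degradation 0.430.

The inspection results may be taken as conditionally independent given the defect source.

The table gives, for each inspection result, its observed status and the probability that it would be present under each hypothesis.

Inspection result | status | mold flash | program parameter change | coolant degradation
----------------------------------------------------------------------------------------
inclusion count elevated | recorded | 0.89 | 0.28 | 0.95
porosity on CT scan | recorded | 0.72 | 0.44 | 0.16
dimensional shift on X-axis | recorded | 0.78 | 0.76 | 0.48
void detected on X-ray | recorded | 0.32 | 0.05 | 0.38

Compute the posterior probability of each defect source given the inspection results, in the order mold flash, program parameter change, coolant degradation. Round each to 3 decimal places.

0.797, 0.018, 0.185

Multiply each prior by the joint likelihood of the inspection result pattern:
  mold flash: 0.321 × 0.89 × 0.72 × 0.78 × 0.32 = 0.051342
  program parameter change: 0.249 × 0.28 × 0.44 × 0.76 × 0.05 = 0.0011657
  coolant degradation: 0.430 × 0.95 × 0.16 × 0.48 × 0.38 = 0.011922
The unnormalized weights sum to 0.064429.
P(mold flash | evidence) = 0.051342 / 0.064429 ≈ 0.797
P(program parameter change | evidence) = 0.0011657 / 0.064429 ≈ 0.018
P(coolant degradation | evidence) = 0.011922 / 0.064429 ≈ 0.185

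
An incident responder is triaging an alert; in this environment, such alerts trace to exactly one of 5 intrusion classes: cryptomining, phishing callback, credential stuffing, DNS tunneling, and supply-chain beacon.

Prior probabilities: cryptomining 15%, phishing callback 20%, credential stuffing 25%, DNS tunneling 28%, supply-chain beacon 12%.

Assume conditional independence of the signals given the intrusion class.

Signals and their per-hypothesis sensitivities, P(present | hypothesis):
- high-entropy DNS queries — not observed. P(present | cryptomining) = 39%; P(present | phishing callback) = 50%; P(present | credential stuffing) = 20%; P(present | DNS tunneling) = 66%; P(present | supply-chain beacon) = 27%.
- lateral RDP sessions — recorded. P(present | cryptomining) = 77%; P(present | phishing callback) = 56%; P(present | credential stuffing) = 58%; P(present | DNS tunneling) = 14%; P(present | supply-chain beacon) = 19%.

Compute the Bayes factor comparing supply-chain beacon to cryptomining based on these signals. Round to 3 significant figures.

Take the product of per-signal likelihoods under each hypothesis (using 1 − P(present | H) for each absent signal), then divide.
  supply-chain beacon: (1 − 0.27) × 0.19 = 0.1387
  cryptomining: (1 − 0.39) × 0.77 = 0.4697
Bayes factor = 0.1387 / 0.4697 ≈ 0.295

0.295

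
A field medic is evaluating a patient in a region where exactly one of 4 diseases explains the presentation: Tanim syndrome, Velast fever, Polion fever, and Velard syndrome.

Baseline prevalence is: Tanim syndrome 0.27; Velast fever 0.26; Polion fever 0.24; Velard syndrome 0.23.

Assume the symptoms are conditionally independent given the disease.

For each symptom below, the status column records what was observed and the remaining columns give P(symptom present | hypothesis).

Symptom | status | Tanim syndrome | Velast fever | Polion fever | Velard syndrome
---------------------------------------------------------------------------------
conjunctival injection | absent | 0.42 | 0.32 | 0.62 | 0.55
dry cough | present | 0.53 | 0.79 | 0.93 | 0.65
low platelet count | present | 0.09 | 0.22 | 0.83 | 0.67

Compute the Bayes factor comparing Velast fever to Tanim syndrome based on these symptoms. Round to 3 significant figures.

4.27

The Bayes factor is the ratio of the joint likelihoods of the symptom pattern under the two hypotheses (using 1 − P(present | H) for each absent symptom).
  Velast fever: (1 − 0.32) × 0.79 × 0.22 = 0.11818
  Tanim syndrome: (1 − 0.42) × 0.53 × 0.09 = 0.027666
Bayes factor = 0.11818 / 0.027666 ≈ 4.27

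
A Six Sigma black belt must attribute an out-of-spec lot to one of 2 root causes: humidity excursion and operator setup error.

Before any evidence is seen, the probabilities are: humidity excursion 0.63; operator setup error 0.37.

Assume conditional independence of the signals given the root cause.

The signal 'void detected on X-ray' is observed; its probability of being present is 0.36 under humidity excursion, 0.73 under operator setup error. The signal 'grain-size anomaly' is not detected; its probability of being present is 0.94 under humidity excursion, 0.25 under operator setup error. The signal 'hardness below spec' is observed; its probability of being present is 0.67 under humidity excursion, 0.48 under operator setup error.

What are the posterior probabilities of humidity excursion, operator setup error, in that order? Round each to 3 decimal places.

0.086, 0.914

Multiply each prior by the joint likelihood of the signal pattern (using 1 − P(present | H) for each absent signal):
  humidity excursion: 0.63 × 0.36 × (1 − 0.94) × 0.67 = 0.0091174
  operator setup error: 0.37 × 0.73 × (1 − 0.25) × 0.48 = 0.097236
Normalizing constant Z = 0.0091174 + 0.097236 = 0.10635.
P(humidity excursion | evidence) = 0.0091174 / 0.10635 ≈ 0.086
P(operator setup error | evidence) = 0.097236 / 0.10635 ≈ 0.914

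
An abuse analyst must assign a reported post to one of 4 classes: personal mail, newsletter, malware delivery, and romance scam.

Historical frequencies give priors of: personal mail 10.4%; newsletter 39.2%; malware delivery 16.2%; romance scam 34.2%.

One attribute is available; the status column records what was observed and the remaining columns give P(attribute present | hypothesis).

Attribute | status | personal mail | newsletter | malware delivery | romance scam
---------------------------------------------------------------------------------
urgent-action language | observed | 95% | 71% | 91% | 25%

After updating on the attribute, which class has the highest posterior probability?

newsletter

For each hypothesis, the unnormalized posterior weight is prior × likelihood:
  personal mail: 0.104 × 0.95 = 0.0988
  newsletter: 0.392 × 0.71 = 0.27832
  malware delivery: 0.162 × 0.91 = 0.14742
  romance scam: 0.342 × 0.25 = 0.0855
The unnormalized weights sum to 0.61004.
P(personal mail | evidence) ≈ 0.0988 / 0.61004 ≈ 0.162
P(newsletter | evidence) ≈ 0.27832 / 0.61004 ≈ 0.456
P(malware delivery | evidence) ≈ 0.14742 / 0.61004 ≈ 0.242
P(romance scam | evidence) ≈ 0.0855 / 0.61004 ≈ 0.140
The largest is 0.456, so newsletter is most probable.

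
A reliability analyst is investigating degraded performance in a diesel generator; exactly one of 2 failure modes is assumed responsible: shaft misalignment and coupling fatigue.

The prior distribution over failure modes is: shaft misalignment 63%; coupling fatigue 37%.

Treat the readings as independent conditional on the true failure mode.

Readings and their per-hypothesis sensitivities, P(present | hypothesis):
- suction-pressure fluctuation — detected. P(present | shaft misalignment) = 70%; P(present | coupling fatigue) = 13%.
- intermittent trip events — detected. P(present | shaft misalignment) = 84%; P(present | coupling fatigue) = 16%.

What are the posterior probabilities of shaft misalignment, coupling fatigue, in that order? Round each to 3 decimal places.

0.980, 0.020

By Bayes' rule with conditional independence, the unnormalized weight for each hypothesis is prior × ∏ likelihoods:
  shaft misalignment: 0.63 × 0.70 × 0.84 = 0.37044
  coupling fatigue: 0.37 × 0.13 × 0.16 = 0.007696
The unnormalized weights sum to 0.37814.
P(shaft misalignment | evidence) = 0.37044 / 0.37814 ≈ 0.980
P(coupling fatigue | evidence) = 0.007696 / 0.37814 ≈ 0.020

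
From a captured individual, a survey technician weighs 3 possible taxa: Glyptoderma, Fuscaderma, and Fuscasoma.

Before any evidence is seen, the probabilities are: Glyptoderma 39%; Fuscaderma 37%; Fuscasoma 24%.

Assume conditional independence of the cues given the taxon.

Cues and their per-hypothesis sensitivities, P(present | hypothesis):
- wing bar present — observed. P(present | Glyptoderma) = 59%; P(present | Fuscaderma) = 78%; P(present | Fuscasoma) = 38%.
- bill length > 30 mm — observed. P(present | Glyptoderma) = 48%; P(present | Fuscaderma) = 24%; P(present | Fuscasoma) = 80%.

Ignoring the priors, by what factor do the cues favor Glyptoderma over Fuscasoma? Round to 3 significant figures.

Take the product of per-cue likelihoods under each hypothesis, then divide.
  Glyptoderma: 0.59 × 0.48 = 0.2832
  Fuscasoma: 0.38 × 0.80 = 0.304
Bayes factor = 0.2832 / 0.304 ≈ 0.932

0.932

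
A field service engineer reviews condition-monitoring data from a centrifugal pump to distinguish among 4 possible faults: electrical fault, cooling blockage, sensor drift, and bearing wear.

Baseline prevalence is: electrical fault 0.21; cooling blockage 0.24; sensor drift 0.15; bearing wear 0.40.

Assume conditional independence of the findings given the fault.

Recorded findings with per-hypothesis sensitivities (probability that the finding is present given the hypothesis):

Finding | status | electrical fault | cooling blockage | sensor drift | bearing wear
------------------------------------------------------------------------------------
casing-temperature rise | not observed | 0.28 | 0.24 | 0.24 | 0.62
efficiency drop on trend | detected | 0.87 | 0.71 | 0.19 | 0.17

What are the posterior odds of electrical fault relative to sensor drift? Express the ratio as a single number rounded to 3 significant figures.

Unnormalized posterior weight (prior times the finding likelihoods) for each of the two hypotheses (using 1 − P(present | H) for each absent finding):
  electrical fault: 0.21 × (1 − 0.28) × 0.87 = 0.13154
  sensor drift: 0.15 × (1 − 0.24) × 0.19 = 0.02166
Odds(electrical fault : sensor drift) = 0.13154 / 0.02166 ≈ 6.07.

6.07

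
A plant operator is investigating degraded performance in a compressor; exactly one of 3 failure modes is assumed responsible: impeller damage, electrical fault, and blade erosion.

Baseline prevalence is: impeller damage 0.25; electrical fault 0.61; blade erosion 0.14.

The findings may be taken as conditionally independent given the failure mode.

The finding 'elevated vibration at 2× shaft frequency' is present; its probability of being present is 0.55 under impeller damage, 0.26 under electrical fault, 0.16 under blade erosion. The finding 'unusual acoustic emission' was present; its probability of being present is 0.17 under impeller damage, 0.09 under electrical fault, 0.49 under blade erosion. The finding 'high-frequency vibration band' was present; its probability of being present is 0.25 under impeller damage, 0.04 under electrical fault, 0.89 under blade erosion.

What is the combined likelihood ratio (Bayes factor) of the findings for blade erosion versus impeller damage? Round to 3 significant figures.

2.99

Joint likelihood of the evidence pattern under each hypothesis:
  blade erosion: 0.16 × 0.49 × 0.89 = 0.069776
  impeller damage: 0.55 × 0.17 × 0.25 = 0.023375
Bayes factor = 0.069776 / 0.023375 ≈ 2.99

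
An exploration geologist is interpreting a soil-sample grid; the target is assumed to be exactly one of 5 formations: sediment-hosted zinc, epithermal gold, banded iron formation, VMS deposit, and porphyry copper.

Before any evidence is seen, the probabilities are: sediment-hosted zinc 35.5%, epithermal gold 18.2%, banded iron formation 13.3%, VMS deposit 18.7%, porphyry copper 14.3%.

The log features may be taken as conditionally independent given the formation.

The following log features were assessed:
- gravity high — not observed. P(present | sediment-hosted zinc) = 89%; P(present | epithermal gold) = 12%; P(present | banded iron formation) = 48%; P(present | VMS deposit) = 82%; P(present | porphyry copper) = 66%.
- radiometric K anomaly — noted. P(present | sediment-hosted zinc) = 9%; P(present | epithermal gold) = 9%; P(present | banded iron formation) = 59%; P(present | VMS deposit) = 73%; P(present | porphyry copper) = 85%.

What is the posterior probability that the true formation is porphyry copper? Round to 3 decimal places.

0.332

Multiply each prior by the joint likelihood of the log feature pattern (using 1 − P(present | H) for each absent log feature):
  sediment-hosted zinc: 0.355 × (1 − 0.89) × 0.09 = 0.0035145
  epithermal gold: 0.182 × (1 − 0.12) × 0.09 = 0.014414
  banded iron formation: 0.133 × (1 − 0.48) × 0.59 = 0.040804
  VMS deposit: 0.187 × (1 − 0.82) × 0.73 = 0.024572
  porphyry copper: 0.143 × (1 − 0.66) × 0.85 = 0.041327
Marginal likelihood of the evidence = 0.12463.
P(porphyry copper | evidence) = 0.041327 / 0.12463 ≈ 0.332.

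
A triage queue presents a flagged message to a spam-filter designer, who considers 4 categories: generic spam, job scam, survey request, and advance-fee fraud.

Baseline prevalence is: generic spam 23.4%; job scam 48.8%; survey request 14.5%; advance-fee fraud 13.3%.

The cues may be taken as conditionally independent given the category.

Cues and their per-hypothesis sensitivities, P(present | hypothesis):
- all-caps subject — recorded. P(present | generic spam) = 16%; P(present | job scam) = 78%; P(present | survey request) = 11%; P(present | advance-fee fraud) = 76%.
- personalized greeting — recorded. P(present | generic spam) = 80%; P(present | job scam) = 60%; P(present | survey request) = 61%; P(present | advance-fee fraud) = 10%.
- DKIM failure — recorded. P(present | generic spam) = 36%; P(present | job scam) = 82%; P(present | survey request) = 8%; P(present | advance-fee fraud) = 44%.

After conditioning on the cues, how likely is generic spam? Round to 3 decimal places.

0.053

For each hypothesis, the unnormalized posterior weight is prior × product of the cue likelihoods:
  generic spam: 0.234 × 0.16 × 0.80 × 0.36 = 0.010783
  job scam: 0.488 × 0.78 × 0.60 × 0.82 = 0.18727
  survey request: 0.145 × 0.11 × 0.61 × 0.08 = 0.00077836
  advance-fee fraud: 0.133 × 0.76 × 0.10 × 0.44 = 0.0044475
Marginal likelihood of the evidence = 0.20328.
P(generic spam | evidence) = 0.010783 / 0.20328 ≈ 0.053.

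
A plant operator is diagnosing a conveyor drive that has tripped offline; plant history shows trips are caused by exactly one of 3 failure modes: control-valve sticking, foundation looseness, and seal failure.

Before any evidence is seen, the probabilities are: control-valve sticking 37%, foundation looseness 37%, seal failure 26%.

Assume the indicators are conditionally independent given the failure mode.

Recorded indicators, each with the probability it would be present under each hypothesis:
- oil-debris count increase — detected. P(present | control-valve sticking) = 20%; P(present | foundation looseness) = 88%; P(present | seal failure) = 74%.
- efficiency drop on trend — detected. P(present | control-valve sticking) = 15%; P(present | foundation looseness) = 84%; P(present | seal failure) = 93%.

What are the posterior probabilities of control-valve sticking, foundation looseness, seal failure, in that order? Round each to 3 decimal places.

0.024, 0.590, 0.386

For each hypothesis, the unnormalized posterior weight is prior × product of the indicator likelihoods:
  control-valve sticking: 0.37 × 0.20 × 0.15 = 0.0111
  foundation looseness: 0.37 × 0.88 × 0.84 = 0.2735
  seal failure: 0.26 × 0.74 × 0.93 = 0.17893
Normalizing constant Z = 0.0111 + 0.2735 + 0.17893 = 0.46354.
P(control-valve sticking | evidence) = 0.0111 / 0.46354 ≈ 0.024
P(foundation looseness | evidence) = 0.2735 / 0.46354 ≈ 0.590
P(seal failure | evidence) = 0.17893 / 0.46354 ≈ 0.386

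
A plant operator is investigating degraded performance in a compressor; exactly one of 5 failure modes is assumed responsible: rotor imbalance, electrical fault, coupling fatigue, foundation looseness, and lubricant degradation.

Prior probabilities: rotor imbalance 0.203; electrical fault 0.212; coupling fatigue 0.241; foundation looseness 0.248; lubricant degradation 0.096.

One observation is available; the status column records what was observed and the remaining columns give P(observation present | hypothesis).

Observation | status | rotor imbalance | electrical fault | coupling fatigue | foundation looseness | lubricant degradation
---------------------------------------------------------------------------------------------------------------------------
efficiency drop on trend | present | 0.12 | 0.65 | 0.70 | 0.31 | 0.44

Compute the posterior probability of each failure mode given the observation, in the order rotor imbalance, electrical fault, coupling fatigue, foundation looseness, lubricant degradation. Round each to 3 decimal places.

Multiply each prior by the likelihood of the observation:
  rotor imbalance: 0.203 × 0.12 = 0.02436
  electrical fault: 0.212 × 0.65 = 0.1378
  coupling fatigue: 0.241 × 0.70 = 0.1687
  foundation looseness: 0.248 × 0.31 = 0.07688
  lubricant degradation: 0.096 × 0.44 = 0.04224
Marginal likelihood of the evidence = 0.44998.
P(rotor imbalance | evidence) = 0.02436 / 0.44998 ≈ 0.054
P(electrical fault | evidence) = 0.1378 / 0.44998 ≈ 0.306
P(coupling fatigue | evidence) = 0.1687 / 0.44998 ≈ 0.375
P(foundation looseness | evidence) = 0.07688 / 0.44998 ≈ 0.171
P(lubricant degradation | evidence) = 0.04224 / 0.44998 ≈ 0.094

0.054, 0.306, 0.375, 0.171, 0.094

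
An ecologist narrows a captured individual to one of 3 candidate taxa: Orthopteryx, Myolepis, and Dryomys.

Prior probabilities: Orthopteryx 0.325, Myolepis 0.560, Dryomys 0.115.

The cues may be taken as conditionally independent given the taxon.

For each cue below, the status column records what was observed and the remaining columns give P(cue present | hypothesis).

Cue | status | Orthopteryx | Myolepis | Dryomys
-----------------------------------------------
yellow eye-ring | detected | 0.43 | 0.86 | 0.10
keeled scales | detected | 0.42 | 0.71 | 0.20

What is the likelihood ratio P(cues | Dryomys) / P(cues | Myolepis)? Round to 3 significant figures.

The Bayes factor is the ratio of the joint likelihoods of the cue pattern under the two hypotheses.
  Dryomys: 0.10 × 0.20 = 0.02
  Myolepis: 0.86 × 0.71 = 0.6106
Bayes factor = 0.02 / 0.6106 ≈ 0.0328

0.0328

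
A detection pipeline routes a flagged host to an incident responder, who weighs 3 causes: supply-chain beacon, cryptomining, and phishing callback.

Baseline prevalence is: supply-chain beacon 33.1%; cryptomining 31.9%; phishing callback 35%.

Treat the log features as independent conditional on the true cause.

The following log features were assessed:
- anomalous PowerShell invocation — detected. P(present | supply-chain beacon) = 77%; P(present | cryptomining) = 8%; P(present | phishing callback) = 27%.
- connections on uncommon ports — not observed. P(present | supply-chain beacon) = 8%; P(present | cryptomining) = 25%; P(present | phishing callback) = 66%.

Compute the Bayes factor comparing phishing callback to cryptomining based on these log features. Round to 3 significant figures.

1.53

The Bayes factor is the ratio of the joint likelihoods of the log feature pattern under the two hypotheses (using 1 − P(present | H) for each absent log feature).
  phishing callback: 0.27 × (1 − 0.66) = 0.0918
  cryptomining: 0.08 × (1 − 0.25) = 0.06
Bayes factor = 0.0918 / 0.06 ≈ 1.53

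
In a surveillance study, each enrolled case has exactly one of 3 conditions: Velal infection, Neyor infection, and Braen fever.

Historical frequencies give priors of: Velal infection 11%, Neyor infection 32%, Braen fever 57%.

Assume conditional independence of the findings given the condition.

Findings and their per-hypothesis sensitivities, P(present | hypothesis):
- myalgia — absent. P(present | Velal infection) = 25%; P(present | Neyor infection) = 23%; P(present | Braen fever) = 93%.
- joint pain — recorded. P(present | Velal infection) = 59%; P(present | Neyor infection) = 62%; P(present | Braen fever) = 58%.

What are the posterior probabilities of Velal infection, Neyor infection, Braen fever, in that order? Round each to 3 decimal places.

0.217, 0.680, 0.103

Multiply each prior by the joint likelihood of the evidence pattern (using 1 − P(present | H) for each absent finding):
  Velal infection: 0.11 × (1 − 0.25) × 0.59 = 0.048675
  Neyor infection: 0.32 × (1 − 0.23) × 0.62 = 0.15277
  Braen fever: 0.57 × (1 − 0.93) × 0.58 = 0.023142
Normalizing constant Z = 0.048675 + 0.15277 + 0.023142 = 0.22459.
P(Velal infection | evidence) = 0.048675 / 0.22459 ≈ 0.217
P(Neyor infection | evidence) = 0.15277 / 0.22459 ≈ 0.680
P(Braen fever | evidence) = 0.023142 / 0.22459 ≈ 0.103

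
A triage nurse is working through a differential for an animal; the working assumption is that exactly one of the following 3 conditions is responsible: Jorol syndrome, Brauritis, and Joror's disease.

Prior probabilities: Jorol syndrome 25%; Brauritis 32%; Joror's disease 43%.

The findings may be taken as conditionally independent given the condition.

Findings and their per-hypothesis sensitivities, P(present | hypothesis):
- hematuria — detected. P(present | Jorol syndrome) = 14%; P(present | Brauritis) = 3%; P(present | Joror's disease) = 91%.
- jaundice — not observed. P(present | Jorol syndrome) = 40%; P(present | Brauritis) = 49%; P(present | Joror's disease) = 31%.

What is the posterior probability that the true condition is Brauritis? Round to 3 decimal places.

0.017

Multiply each prior by the joint likelihood of the evidence pattern (using 1 − P(present | H) for each absent finding):
  Jorol syndrome: 0.25 × 0.14 × (1 − 0.40) = 0.021
  Brauritis: 0.32 × 0.03 × (1 − 0.49) = 0.004896
  Joror's disease: 0.43 × 0.91 × (1 − 0.31) = 0.27
Marginal likelihood of the evidence = 0.29589.
P(Brauritis | evidence) = 0.004896 / 0.29589 ≈ 0.017.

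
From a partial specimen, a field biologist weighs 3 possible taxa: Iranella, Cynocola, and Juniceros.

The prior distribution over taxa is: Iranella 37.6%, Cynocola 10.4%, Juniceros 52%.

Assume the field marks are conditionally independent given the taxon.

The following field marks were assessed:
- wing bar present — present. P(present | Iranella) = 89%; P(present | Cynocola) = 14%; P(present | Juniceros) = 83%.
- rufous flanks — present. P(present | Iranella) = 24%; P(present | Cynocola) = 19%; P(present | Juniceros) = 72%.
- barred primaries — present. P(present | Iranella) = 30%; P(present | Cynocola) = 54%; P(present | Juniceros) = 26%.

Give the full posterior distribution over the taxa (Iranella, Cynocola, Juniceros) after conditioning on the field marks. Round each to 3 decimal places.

0.226, 0.014, 0.759

For each hypothesis, the unnormalized posterior weight is prior × product of the field mark likelihoods:
  Iranella: 0.376 × 0.89 × 0.24 × 0.30 = 0.024094
  Cynocola: 0.104 × 0.14 × 0.19 × 0.54 = 0.0014939
  Juniceros: 0.520 × 0.83 × 0.72 × 0.26 = 0.080796
The unnormalized weights sum to 0.10638.
P(Iranella | evidence) = 0.024094 / 0.10638 ≈ 0.226
P(Cynocola | evidence) = 0.0014939 / 0.10638 ≈ 0.014
P(Juniceros | evidence) = 0.080796 / 0.10638 ≈ 0.759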